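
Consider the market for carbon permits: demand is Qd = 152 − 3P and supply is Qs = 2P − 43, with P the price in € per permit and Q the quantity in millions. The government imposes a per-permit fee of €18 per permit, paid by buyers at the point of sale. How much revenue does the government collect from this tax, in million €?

Tax revenue = €241.2 million.

Without the tax, 152 − 3P = 2P − 43 gives 5P = 195, so P* = €39 and Q* = 35.
With the tax collected from buyers, demand (in seller-price terms) shifts: Qd = 152 − 3(P + 18).
Solving gives Q = 13.4 with buyers paying €46.2 and producers receiving €28.2 (the €18 wedge).
Revenue = t · Q = 18 · 13.4 = €241.2.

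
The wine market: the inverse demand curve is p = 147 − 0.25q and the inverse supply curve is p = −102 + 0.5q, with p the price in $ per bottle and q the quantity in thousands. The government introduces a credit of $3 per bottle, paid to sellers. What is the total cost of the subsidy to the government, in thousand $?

Government outlay = $1008 thousand.

Rewrite in direct form: qd = 588 − 4p and qs = 2p + 204.
Before the subsidy: set 588 − 4p = 2p + 204 → p* = $64, q* = 332.
With a per-unit subsidy paid to sellers, each receives p + 3 per unit sold, so supply becomes qs = 2(p + 3) + 204.
New equilibrium: consumers pay $63, sellers receive $66, q = 336. (Wedge: pb − ps = −3.)
Outlay = t · Q = 3 · 336 = $1008.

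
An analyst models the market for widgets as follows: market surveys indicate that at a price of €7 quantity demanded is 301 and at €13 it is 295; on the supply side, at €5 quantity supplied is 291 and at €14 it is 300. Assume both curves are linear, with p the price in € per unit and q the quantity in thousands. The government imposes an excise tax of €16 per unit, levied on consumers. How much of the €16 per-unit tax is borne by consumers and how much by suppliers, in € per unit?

Demand slope: (295 − 301)/(13 − 7) = -1, so qd = 308 − p.
Supply slope: (300 − 291)/(14 − 5) = 1, so qs = p + 286.
Before the tax: set 308 − p = p + 286 → p* = €11, q* = 297.
With the tax collected from consumers, demand (in seller-price terms) shifts: qd = 308 − (p + 16).
Solving gives q = 289 with consumers paying €19 and suppliers receiving €3 (the €16 wedge).
Burden on consumers: €8; on suppliers: €8. (They sum to €16.)
The less price-elastic side of the market bears the larger share of a per-unit tax.

Consumers bear €8 per unit; suppliers bear €8 per unit.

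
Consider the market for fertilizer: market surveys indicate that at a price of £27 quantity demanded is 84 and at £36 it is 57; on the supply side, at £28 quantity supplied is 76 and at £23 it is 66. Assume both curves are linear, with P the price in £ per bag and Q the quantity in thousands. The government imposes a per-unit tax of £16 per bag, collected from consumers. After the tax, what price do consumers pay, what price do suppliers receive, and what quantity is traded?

Demand slope: (57 − 84)/(36 − 27) = -3, so Qd = 165 − 3P.
Supply slope: (66 − 76)/(23 − 28) = 2, so Qs = 2P + 20.
Before the tax: set 165 − 3P = 2P + 20 → P* = £29, Q* = 78.
With the tax collected from consumers, demand (in seller-price terms) shifts: Qd = 165 − 3(P + 16).
New equilibrium: consumers pay £35.4, suppliers receive £19.4, Q = 58.8. (Wedge: Pb − Ps = 16.)
The less price-elastic side of the market bears the larger share of a per-unit tax.

Consumers pay £35.4; suppliers receive £19.4; quantity = 58.8.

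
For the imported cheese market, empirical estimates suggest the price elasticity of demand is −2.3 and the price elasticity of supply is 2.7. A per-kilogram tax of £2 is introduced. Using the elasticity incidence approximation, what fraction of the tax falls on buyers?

Buyers' share ≈ 0.54.

Incidence ratio: buyers' share ≈ εs / (εs + |εd|) = 2.7 / (2.7 + 2.3) = 0.54.
Supply is the more elastic side, so buyers bear the larger share.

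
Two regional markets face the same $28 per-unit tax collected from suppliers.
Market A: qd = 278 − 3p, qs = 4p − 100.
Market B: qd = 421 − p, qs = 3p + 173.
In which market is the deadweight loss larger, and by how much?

Market A: pre-tax p* = $54, q* = 116; post-tax q = 68; deadweight loss = $672.
Market B: pre-tax p* = $62, q* = 359; post-tax q = 338; deadweight loss = $294.
Difference: $672 vs $294 → market A is larger by $378.

Market A, by $378.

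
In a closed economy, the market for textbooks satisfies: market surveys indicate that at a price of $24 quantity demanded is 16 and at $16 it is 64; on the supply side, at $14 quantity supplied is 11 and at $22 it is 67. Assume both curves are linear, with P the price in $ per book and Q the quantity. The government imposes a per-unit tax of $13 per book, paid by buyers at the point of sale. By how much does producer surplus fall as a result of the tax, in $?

Producer surplus falls by $150.

Demand slope: (64 − 16)/(16 − 24) = -6, so Qd = 160 − 6P.
Supply slope: (67 − 11)/(22 − 14) = 7, so Qs = 7P − 87.
Without the tax, 160 − 6P = 7P − 87 gives 13P = 247, so P* = $19 and Q* = 46.
With the tax collected from buyers, demand (in seller-price terms) shifts: Qd = 160 − 6(P + 13).
New equilibrium: buyers pay $26, suppliers receive $13, Q = 4. (Wedge: Pb − Ps = 13.)
ΔPS is the trapezoid between Q = 4 and Q = 46 of height $6: ½ · (46 + 4) · 6 = $150.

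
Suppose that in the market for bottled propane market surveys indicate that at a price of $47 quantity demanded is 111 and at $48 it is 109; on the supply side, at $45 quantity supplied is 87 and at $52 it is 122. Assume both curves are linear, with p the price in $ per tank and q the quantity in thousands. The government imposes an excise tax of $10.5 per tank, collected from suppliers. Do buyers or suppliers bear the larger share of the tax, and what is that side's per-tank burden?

Demand slope: (109 − 111)/(48 − 47) = -2, so qd = 205 − 2p.
Supply slope: (122 − 87)/(52 − 45) = 5, so qs = 5p − 138.
Without the tax, 205 − 2p = 5p − 138 gives 7p = 343, so p* = $49 and q* = 107.
With the tax collected from suppliers, supply shifts: qs = 5(p − 10.5) − 138.
New equilibrium: buyers pay $56.5, suppliers receive $46, q = 92. (Wedge: pb − ps = 10.5.)
Per-tank burden: buyers $7.5, suppliers $3.
Buyers take the larger share because demand is less price-elastic here (demand slope 2 vs supply slope 5).

Buyers bear the larger share: $7.5 per tank.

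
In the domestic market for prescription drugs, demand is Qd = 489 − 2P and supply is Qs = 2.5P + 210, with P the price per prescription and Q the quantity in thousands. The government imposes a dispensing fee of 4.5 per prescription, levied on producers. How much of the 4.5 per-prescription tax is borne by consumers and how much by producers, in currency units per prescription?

Without the tax, 489 − 2P = 2.5P + 210 gives 4.5P = 279, so P* = 62 and Q* = 365.
With the tax collected from producers, supply shifts: Qs = 2.5(P − 4.5) + 210.
New equilibrium: consumers pay 64.5, producers receive 60, Q = 360. (Wedge: Pb − Ps = 4.5.)
Burden on consumers: 2.5; on producers: 2. (They sum to 4.5.)
The less price-elastic side of the market bears the larger share of a per-unit tax.

Consumers bear 2.5 per prescription; producers bear 2 per prescription.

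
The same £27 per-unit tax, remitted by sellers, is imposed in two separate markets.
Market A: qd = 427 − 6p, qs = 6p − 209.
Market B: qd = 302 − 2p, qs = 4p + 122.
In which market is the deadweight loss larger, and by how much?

Market A, by £607.5.

Market A: pre-tax p* = £53, q* = 109; post-tax q = 28; deadweight loss = £1093.5.
Market B: pre-tax p* = £30, q* = 242; post-tax q = 206; deadweight loss = £486.
Difference: £1093.5 vs £486 → market A is larger by £607.5.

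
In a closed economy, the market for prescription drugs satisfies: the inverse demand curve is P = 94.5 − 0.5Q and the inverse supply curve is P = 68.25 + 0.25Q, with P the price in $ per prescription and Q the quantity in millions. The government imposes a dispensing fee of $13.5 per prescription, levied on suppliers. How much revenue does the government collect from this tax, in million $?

Tax revenue = $229.5 million.

Inverting to Q(P) form: Qd = 189 − 2P; Qs = 4P − 273.
Before the tax: set 189 − 2P = 4P − 273 → P* = $77, Q* = 35.
With the tax collected from suppliers, supply shifts: Qs = 4(P − 13.5) − 273.
Solving gives Q = 17 with consumers paying $86 and suppliers receiving $72.5 (the $13.5 wedge).
Revenue = t · Q = 13.5 · 17 = $229.5.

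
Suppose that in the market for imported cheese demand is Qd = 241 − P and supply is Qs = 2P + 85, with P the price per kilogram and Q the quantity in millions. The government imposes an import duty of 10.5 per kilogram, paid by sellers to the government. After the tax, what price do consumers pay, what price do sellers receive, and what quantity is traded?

Consumers pay 59; sellers receive 48.5; quantity = 182.

Without the tax, 241 − P = 2P + 85 gives 3P = 156, so P* = 52 and Q* = 189.
With the tax collected from sellers, supply shifts: Qs = 2(P − 10.5) + 85.
Solving gives Q = 182 with consumers paying 59 and sellers receiving 48.5 (the 10.5 wedge).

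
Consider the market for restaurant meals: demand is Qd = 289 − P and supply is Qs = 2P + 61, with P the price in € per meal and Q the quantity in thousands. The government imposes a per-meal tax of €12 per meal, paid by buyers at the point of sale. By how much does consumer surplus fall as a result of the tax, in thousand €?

Before the tax: set 289 − P = 2P + 61 → P* = €76, Q* = 213.
With the tax collected from buyers, demand (in seller-price terms) shifts: Qd = 289 − (P + 12).
Solving gives Q = 205 with buyers paying €84 and suppliers receiving €72 (the €12 wedge).
ΔCS is the trapezoid between Q = 205 and Q = 213 of height €8: ½ · (213 + 205) · 8 = €1672.

Consumer surplus falls by €1672 thousand.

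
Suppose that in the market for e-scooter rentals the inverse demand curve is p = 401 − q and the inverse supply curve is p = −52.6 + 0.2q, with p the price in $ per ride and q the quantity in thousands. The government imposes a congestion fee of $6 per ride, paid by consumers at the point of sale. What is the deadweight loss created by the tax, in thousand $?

Inverting to q(p) form: qd = 401 − p; qs = 5p + 263.
Before the tax: set 401 − p = 5p + 263 → p* = $23, q* = 378.
With the tax collected from consumers, demand (in seller-price terms) shifts: qd = 401 − (p + 6).
Solving gives q = 373 with consumers paying $28 and suppliers receiving $22 (the $6 wedge).
Quantity falls by |ΔQ| = |378 − 373| = 5.
DWL = ½ · t · |ΔQ| = ½ · 6 · 5 = $15.

Deadweight loss = $15 thousand.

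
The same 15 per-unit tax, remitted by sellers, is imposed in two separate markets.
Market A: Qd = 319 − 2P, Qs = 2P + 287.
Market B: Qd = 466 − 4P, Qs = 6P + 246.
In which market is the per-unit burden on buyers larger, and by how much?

Market A: pre-tax P* = 8, Q* = 303; post-tax Q = 288; per-unit burden on buyers = 7.5.
Market B: pre-tax P* = 22, Q* = 378; post-tax Q = 342; per-unit burden on buyers = 9.
Difference: 7.5 vs 9 → market B is larger by 1.5.

Market B, by 1.5.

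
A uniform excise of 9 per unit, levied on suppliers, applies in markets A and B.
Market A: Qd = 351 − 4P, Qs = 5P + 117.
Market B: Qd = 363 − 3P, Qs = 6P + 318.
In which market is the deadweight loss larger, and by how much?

Market A, by 9.

Market A: pre-tax P* = 26, Q* = 247; post-tax Q = 227; deadweight loss = 90.
Market B: pre-tax P* = 5, Q* = 348; post-tax Q = 330; deadweight loss = 81.
Difference: 90 vs 81 → market A is larger by 9.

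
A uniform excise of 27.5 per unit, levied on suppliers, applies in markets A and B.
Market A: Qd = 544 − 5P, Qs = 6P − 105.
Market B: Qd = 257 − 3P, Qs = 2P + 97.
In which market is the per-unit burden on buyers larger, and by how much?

Market A, by 4.

Market A: pre-tax P* = 59, Q* = 249; post-tax Q = 174; per-unit burden on buyers = 15.
Market B: pre-tax P* = 32, Q* = 161; post-tax Q = 128; per-unit burden on buyers = 11.
Difference: 15 vs 11 → market A is larger by 4.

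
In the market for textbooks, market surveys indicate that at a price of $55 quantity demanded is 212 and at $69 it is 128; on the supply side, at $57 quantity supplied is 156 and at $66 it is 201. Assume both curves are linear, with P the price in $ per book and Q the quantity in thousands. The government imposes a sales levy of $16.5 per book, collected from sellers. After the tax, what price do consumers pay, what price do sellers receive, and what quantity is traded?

Consumers pay $68.5; sellers receive $52; quantity = 131.

Demand slope: (128 − 212)/(69 − 55) = -6, so Qd = 542 − 6P.
Supply slope: (201 − 156)/(66 − 57) = 5, so Qs = 5P − 129.
Before the tax: set 542 − 6P = 5P − 129 → P* = $61, Q* = 176.
With the tax collected from sellers, supply shifts: Qs = 5(P − 16.5) − 129.
Solving gives Q = 131 with consumers paying $68.5 and sellers receiving $52 (the $16.5 wedge).
The less price-elastic side of the market bears the larger share of a per-unit tax.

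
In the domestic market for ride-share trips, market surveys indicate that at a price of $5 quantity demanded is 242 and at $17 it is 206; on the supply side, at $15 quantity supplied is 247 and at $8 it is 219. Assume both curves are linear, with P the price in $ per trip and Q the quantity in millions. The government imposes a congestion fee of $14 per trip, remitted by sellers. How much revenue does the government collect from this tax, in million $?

Demand slope: (206 − 242)/(17 − 5) = -3, so Qd = 257 − 3P.
Supply slope: (219 − 247)/(8 − 15) = 4, so Qs = 4P + 187.
Without the tax, 257 − 3P = 4P + 187 gives 7P = 70, so P* = $10 and Q* = 227.
With the tax collected from sellers, supply shifts: Qs = 4(P − 14) + 187.
Solving gives Q = 203 with consumers paying $18 and sellers receiving $4 (the $14 wedge).
Revenue = t · Q = 14 · 203 = $2842.

Tax revenue = $2842 million.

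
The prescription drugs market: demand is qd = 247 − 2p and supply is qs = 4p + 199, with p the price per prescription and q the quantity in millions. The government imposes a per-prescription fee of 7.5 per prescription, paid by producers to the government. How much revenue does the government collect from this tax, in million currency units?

Without the tax, 247 − 2p = 4p + 199 gives 6p = 48, so p* = 8 and q* = 231.
With the tax collected from producers, supply shifts: qs = 4(p − 7.5) + 199.
New equilibrium: consumers pay 13, producers receive 5.5, q = 221. (Wedge: pb − ps = 7.5.)
Revenue = t · Q = 7.5 · 221 = 1657.5.

Tax revenue = 1657.5 million.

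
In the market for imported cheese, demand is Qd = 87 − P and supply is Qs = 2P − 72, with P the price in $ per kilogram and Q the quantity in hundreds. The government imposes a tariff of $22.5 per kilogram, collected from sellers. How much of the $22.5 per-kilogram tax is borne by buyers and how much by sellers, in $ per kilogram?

Without the tax, 87 − P = 2P − 72 gives 3P = 159, so P* = $53 and Q* = 34.
With the tax collected from sellers, supply shifts: Qs = 2(P − 22.5) − 72.
New equilibrium: buyers pay $68, sellers receive $45.5, Q = 19. (Wedge: Pb − Ps = 22.5.)
Burden on buyers: $15; on sellers: $7.5. (They sum to $22.5.)
The less price-elastic side of the market bears the larger share of a per-unit tax.

Buyers bear $15 per kilogram; sellers bear $7.5 per kilogram.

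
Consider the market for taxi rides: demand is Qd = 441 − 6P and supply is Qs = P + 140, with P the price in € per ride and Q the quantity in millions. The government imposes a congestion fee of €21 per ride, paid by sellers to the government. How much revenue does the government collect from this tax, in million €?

Without the tax, 441 − 6P = P + 140 gives 7P = 301, so P* = €43 and Q* = 183.
With the tax collected from sellers, supply shifts: Qs = (P − 21) + 140.
Solving gives Q = 165 with consumers paying €46 and sellers receiving €25 (the €21 wedge).
Revenue = t · Q = 21 · 165 = €3465.

Tax revenue = €3465 million.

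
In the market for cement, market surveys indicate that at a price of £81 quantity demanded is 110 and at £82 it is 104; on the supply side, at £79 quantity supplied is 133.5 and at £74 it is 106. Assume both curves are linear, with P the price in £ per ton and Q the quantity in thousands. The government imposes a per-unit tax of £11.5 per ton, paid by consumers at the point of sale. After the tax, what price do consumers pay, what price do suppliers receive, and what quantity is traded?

Consumers pay £83.5; suppliers receive £72; quantity = 95.

Demand slope: (104 − 110)/(82 − 81) = -6, so Qd = 596 − 6P.
Supply slope: (106 − 133.5)/(74 − 79) = 5.5, so Qs = 5.5P − 301.
Before the tax: set 596 − 6P = 5.5P − 301 → P* = £78, Q* = 128.
With the tax collected from consumers, demand (in seller-price terms) shifts: Qd = 596 − 6(P + 11.5).
New equilibrium: consumers pay £83.5, suppliers receive £72, Q = 95. (Wedge: Pb − Ps = 11.5.)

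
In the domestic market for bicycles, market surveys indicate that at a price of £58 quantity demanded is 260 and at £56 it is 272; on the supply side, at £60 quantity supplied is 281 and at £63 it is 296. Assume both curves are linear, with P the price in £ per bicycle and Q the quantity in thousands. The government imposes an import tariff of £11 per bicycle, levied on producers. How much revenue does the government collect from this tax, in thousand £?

Demand slope: (272 − 260)/(56 − 58) = -6, so Qd = 608 − 6P.
Supply slope: (296 − 281)/(63 − 60) = 5, so Qs = 5P − 19.
Before the tax: set 608 − 6P = 5P − 19 → P* = £57, Q* = 266.
With the tax collected from producers, supply shifts: Qs = 5(P − 11) − 19.
New equilibrium: buyers pay £62, producers receive £51, Q = 236. (Wedge: Pb − Ps = 11.)
Revenue = t · Q = 11 · 236 = £2596.

Tax revenue = £2596 thousand.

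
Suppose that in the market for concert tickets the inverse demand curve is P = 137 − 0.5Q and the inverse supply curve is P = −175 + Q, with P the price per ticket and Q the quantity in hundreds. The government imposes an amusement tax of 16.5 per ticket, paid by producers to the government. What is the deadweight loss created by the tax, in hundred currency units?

Deadweight loss = 90.75 hundred.

Rewrite in direct form: Qd = 274 − 2P and Qs = P + 175.
Before the tax: set 274 − 2P = P + 175 → P* = 33, Q* = 208.
With the tax collected from producers, supply shifts: Qs = (P − 16.5) + 175.
Solving gives Q = 197 with consumers paying 38.5 and producers receiving 22 (the 16.5 wedge).
Quantity falls by |ΔQ| = |208 − 197| = 11.
DWL = ½ · t · |ΔQ| = ½ · 16.5 · 11 = 90.75.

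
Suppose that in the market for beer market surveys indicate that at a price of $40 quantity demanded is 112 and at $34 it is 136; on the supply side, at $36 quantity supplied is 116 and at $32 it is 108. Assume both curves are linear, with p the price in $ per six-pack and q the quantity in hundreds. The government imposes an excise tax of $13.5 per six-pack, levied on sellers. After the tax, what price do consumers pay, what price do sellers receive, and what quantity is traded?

Consumers pay $42.5; sellers receive $29; quantity = 102.

Demand slope: (136 − 112)/(34 − 40) = -4, so qd = 272 − 4p.
Supply slope: (108 − 116)/(32 − 36) = 2, so qs = 2p + 44.
Before the tax: set 272 − 4p = 2p + 44 → p* = $38, q* = 120.
With the tax collected from sellers, supply shifts: qs = 2(p − 13.5) + 44.
New equilibrium: consumers pay $42.5, sellers receive $29, q = 102. (Wedge: pb − ps = 13.5.)
The less price-elastic side of the market bears the larger share of a per-unit tax.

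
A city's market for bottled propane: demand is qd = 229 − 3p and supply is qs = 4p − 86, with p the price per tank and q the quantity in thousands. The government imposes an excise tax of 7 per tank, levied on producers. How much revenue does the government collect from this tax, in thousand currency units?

Before the tax: set 229 − 3p = 4p − 86 → p* = 45, q* = 94.
With the tax collected from producers, supply shifts: qs = 4(p − 7) − 86.
Solving gives q = 82 with buyers paying 49 and producers receiving 42 (the 7 wedge).
Revenue = t · Q = 7 · 82 = 574.

Tax revenue = 574 thousand.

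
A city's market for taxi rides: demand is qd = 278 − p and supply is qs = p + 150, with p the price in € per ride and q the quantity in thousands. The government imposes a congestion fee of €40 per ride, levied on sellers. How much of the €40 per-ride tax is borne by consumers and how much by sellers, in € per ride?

Consumers bear €20 per ride; sellers bear €20 per ride.

Without the tax, 278 − p = p + 150 gives 2p = 128, so p* = €64 and q* = 214.
With the tax collected from sellers, supply shifts: qs = (p − 40) + 150.
New equilibrium: consumers pay €84, sellers receive €44, q = 194. (Wedge: pb − ps = 40.)
Burden on consumers: €20; on sellers: €20. (They sum to €40.)
The less price-elastic side of the market bears the larger share of a per-unit tax.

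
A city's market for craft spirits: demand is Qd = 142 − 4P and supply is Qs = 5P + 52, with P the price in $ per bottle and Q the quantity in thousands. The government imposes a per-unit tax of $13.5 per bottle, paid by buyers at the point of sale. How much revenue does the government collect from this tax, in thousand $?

Tax revenue = $972 thousand.

Before the tax: set 142 − 4P = 5P + 52 → P* = $10, Q* = 102.
With the tax collected from buyers, demand (in seller-price terms) shifts: Qd = 142 − 4(P + 13.5).
Solving gives Q = 72 with buyers paying $17.5 and sellers receiving $4 (the $13.5 wedge).
Revenue = t · Q = 13.5 · 72 = $972.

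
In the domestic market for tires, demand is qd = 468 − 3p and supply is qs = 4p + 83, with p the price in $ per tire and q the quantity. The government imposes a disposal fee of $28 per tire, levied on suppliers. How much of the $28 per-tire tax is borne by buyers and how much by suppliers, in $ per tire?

Buyers bear $16 per tire; suppliers bear $12 per tire.

Without the tax, 468 − 3p = 4p + 83 gives 7p = 385, so p* = $55 and q* = 303.
With the tax collected from suppliers, supply shifts: qs = 4(p − 28) + 83.
Solving gives q = 255 with buyers paying $71 and suppliers receiving $43 (the $28 wedge).
Burden on buyers: $16; on suppliers: $12. (They sum to $28.)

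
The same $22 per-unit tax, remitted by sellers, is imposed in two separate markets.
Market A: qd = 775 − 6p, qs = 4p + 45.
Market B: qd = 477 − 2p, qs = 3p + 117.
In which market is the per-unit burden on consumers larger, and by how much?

Market B, by $4.4.

Market A: pre-tax p* = $73, q* = 337; post-tax q = 284.2; per-unit burden on consumers = $8.8.
Market B: pre-tax p* = $72, q* = 333; post-tax q = 306.6; per-unit burden on consumers = $13.2.
Difference: $8.8 vs $13.2 → market B is larger by $4.4.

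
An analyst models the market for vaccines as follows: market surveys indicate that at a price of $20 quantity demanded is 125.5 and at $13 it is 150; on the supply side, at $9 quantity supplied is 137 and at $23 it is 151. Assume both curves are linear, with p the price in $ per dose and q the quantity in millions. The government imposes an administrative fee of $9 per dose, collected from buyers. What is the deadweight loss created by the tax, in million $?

Demand slope: (150 − 125.5)/(13 − 20) = -3.5, so qd = 195.5 − 3.5p.
Supply slope: (151 − 137)/(23 − 9) = 1, so qs = p + 128.
Before the tax: set 195.5 − 3.5p = p + 128 → p* = $15, q* = 143.
With the tax collected from buyers, demand (in seller-price terms) shifts: qd = 195.5 − 3.5(p + 9).
Solving gives q = 136 with buyers paying $17 and suppliers receiving $8 (the $9 wedge).
Quantity falls by |ΔQ| = |143 − 136| = 7.
DWL = ½ · t · |ΔQ| = ½ · 9 · 7 = $31.5.

Deadweight loss = $31.5 million.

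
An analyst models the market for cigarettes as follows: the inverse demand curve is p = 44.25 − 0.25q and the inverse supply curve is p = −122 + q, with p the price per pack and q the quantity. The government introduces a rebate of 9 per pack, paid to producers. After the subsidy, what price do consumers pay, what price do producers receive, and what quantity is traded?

Consumers pay 9.2; producers receive 18.2; quantity = 140.2.

Rewrite in direct form: qd = 177 − 4p and qs = p + 122.
Without the subsidy, 177 − 4p = p + 122 gives 5p = 55, so p* = 11 and q* = 133.
With a per-unit subsidy paid to producers, each receives p + 9 per unit sold, so supply becomes qs = (p + 9) + 122.
Solving gives q = 140.2 with consumers paying 9.2 and producers receiving 18.2 (the 9 wedge).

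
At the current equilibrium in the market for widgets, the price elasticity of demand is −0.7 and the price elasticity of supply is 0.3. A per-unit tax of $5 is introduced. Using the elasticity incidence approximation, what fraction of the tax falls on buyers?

Buyers' share ≈ 0.3.

Incidence ratio: buyers' share ≈ εs / (εs + |εd|) = 0.3 / (0.3 + 0.7) = 0.3.
Supply is the less elastic side, so buyers bear the smaller share.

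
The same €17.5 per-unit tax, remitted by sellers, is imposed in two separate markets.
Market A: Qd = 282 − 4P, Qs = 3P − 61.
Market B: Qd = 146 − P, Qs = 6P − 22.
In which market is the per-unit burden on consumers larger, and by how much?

Market A: pre-tax P* = €49, Q* = 86; post-tax Q = 56; per-unit burden on consumers = €7.5.
Market B: pre-tax P* = €24, Q* = 122; post-tax Q = 107; per-unit burden on consumers = €15.
Difference: €7.5 vs €15 → market B is larger by €7.5.

Market B, by €7.5.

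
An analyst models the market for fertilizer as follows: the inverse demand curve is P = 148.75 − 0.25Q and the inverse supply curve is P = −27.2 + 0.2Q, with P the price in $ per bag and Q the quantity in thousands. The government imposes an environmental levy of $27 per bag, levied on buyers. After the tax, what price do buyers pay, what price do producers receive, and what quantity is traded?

Inverting to Q(P) form: Qd = 595 − 4P; Qs = 5P + 136.
Before the tax: set 595 − 4P = 5P + 136 → P* = $51, Q* = 391.
With the tax collected from buyers, demand (in seller-price terms) shifts: Qd = 595 − 4(P + 27).
Solving gives Q = 331 with buyers paying $66 and producers receiving $39 (the $27 wedge).

Buyers pay $66; producers receive $39; quantity = 331.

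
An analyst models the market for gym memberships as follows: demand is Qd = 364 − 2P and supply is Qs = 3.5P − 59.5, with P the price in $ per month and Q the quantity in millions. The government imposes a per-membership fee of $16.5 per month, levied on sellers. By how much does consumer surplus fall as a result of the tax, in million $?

Consumer surplus falls by $2094.75 million.

Before the tax: set 364 − 2P = 3.5P − 59.5 → P* = $77, Q* = 210.
With the tax collected from sellers, supply shifts: Qs = 3.5(P − 16.5) − 59.5.
New equilibrium: consumers pay $87.5, sellers receive $71, Q = 189. (Wedge: Pb − Ps = 16.5.)
ΔCS is the trapezoid between Q = 189 and Q = 210 of height $10.5: ½ · (210 + 189) · 10.5 = $2094.75.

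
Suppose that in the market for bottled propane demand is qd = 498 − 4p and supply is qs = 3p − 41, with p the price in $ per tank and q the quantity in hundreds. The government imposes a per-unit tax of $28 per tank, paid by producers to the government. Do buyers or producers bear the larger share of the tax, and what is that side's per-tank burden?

Producers bear the larger share: $16 per tank.

Before the tax: set 498 − 4p = 3p − 41 → p* = $77, q* = 190.
With the tax collected from producers, supply shifts: qs = 3(p − 28) − 41.
New equilibrium: buyers pay $89, producers receive $61, q = 142. (Wedge: pb − ps = 28.)
Per-tank burden: buyers $12, producers $16.
Producers take the larger share because supply is less price-elastic here (demand slope 4 vs supply slope 3).
The less price-elastic side of the market bears the larger share of a per-unit tax.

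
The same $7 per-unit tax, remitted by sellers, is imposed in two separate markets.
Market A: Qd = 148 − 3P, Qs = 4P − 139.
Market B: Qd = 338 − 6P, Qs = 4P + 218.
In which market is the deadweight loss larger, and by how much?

Market B, by $16.8.

Market A: pre-tax P* = $41, Q* = 25; post-tax Q = 13; deadweight loss = $42.
Market B: pre-tax P* = $12, Q* = 266; post-tax Q = 249.2; deadweight loss = $58.8.
Difference: $42 vs $58.8 → market B is larger by $16.8.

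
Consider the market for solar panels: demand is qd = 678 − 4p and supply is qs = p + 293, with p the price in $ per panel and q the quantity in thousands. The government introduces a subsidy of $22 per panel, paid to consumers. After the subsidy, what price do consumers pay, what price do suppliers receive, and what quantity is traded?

Consumers pay $72.6; suppliers receive $94.6; quantity = 387.6.

Without the subsidy, 678 − 4p = p + 293 gives 5p = 385, so p* = $77 and q* = 370.
With a per-unit subsidy paid to consumers, each effectively pays p − 22, so demand becomes qd = 678 − 4(p − 22).
Solving gives q = 387.6 with consumers paying $72.6 and suppliers receiving $94.6 (the $22 wedge).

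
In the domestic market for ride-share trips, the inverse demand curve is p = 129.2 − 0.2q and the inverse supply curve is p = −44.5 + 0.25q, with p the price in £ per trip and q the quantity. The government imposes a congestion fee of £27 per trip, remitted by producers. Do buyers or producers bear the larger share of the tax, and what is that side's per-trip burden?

Inverting to q(p) form: qd = 646 − 5p; qs = 4p + 178.
Before the tax: set 646 − 5p = 4p + 178 → p* = £52, q* = 386.
With the tax collected from producers, supply shifts: qs = 4(p − 27) + 178.
New equilibrium: buyers pay £64, producers receive £37, q = 326. (Wedge: pb − ps = 27.)
Per-trip burden: buyers £12, producers £15.
Producers take the larger share because supply is less price-elastic here (demand slope 5 vs supply slope 4).

Producers bear the larger share: £15 per trip.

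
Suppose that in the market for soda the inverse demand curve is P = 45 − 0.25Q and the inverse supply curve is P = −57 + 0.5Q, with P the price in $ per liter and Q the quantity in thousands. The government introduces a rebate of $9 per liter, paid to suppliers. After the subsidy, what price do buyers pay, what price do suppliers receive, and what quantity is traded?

Buyers pay $8; suppliers receive $17; quantity = 148.

Inverting to Q(P) form: Qd = 180 − 4P; Qs = 2P + 114.
Before the subsidy: set 180 − 4P = 2P + 114 → P* = $11, Q* = 136.
With a per-unit subsidy paid to suppliers, each receives P + 9 per unit sold, so supply becomes Qs = 2(P + 9) + 114.
Solving gives Q = 148 with buyers paying $8 and suppliers receiving $17 (the $9 wedge).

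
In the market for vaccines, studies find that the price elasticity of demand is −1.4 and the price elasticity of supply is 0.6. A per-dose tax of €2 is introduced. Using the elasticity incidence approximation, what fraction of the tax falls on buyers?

Buyers' share ≈ 0.3.

Incidence ratio: buyers' share ≈ εs / (εs + |εd|) = 0.6 / (0.6 + 1.4) = 0.3.
Supply is the less elastic side, so buyers bear the smaller share.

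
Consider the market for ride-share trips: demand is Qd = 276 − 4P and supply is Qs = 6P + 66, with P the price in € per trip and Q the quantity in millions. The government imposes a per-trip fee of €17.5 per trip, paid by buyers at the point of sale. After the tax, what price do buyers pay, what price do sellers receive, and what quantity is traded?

Buyers pay €31.5; sellers receive €14; quantity = 150.

Before the tax: set 276 − 4P = 6P + 66 → P* = €21, Q* = 192.
With the tax collected from buyers, demand (in seller-price terms) shifts: Qd = 276 − 4(P + 17.5).
Solving gives Q = 150 with buyers paying €31.5 and sellers receiving €14 (the €17.5 wedge).
The less price-elastic side of the market bears the larger share of a per-unit tax.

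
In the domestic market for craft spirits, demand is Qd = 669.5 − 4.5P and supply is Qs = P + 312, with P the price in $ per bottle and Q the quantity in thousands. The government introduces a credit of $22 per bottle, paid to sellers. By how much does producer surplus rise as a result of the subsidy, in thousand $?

Producer surplus rises by $6948 thousand.

Without the subsidy, 669.5 − 4.5P = P + 312 gives 5.5P = 357.5, so P* = $65 and Q* = 377.
With a per-unit subsidy paid to sellers, each receives P + 22 per unit sold, so supply becomes Qs = (P + 22) + 312.
New equilibrium: buyers pay $61, sellers receive $83, Q = 395. (Wedge: Pb − Ps = −22.)
ΔPS is the trapezoid between Q = 395 and Q = 377 of height $18: ½ · (377 + 395) · 18 = $6948.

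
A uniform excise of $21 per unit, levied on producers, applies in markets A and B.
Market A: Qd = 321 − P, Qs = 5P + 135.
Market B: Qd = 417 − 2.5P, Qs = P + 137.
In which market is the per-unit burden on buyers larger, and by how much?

Market A, by $11.5.

Market A: pre-tax P* = $31, Q* = 290; post-tax Q = 272.5; per-unit burden on buyers = $17.5.
Market B: pre-tax P* = $80, Q* = 217; post-tax Q = 202; per-unit burden on buyers = $6.
Difference: $17.5 vs $6 → market A is larger by $11.5.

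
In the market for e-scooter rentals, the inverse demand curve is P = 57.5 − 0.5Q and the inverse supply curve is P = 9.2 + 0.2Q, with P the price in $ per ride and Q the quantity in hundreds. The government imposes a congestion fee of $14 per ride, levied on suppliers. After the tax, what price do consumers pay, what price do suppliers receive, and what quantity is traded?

Inverting to Q(P) form: Qd = 115 − 2P; Qs = 5P − 46.
Before the tax: set 115 − 2P = 5P − 46 → P* = $23, Q* = 69.
With the tax collected from suppliers, supply shifts: Qs = 5(P − 14) − 46.
New equilibrium: consumers pay $33, suppliers receive $19, Q = 49. (Wedge: Pb − Ps = 14.)
The less price-elastic side of the market bears the larger share of a per-unit tax.

Consumers pay $33; suppliers receive $19; quantity = 49.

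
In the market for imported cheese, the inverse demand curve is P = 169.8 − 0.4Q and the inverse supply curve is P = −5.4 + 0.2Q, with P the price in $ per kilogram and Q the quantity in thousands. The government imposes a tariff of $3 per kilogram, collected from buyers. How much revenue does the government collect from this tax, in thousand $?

Tax revenue = $861 thousand.

Inverting to Q(P) form: Qd = 424.5 − 2.5P; Qs = 5P + 27.
Without the tax, 424.5 − 2.5P = 5P + 27 gives 7.5P = 397.5, so P* = $53 and Q* = 292.
With the tax collected from buyers, demand (in seller-price terms) shifts: Qd = 424.5 − 2.5(P + 3).
New equilibrium: buyers pay $55, suppliers receive $52, Q = 287. (Wedge: Pb − Ps = 3.)
Revenue = t · Q = 3 · 287 = $861.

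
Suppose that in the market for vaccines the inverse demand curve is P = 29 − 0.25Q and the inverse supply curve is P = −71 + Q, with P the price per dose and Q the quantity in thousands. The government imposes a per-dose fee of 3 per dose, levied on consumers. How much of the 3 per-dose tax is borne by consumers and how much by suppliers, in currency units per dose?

Inverting to Q(P) form: Qd = 116 − 4P; Qs = P + 71.
Before the tax: set 116 − 4P = P + 71 → P* = 9, Q* = 80.
With the tax collected from consumers, demand (in seller-price terms) shifts: Qd = 116 − 4(P + 3).
New equilibrium: consumers pay 9.6, suppliers receive 6.6, Q = 77.6. (Wedge: Pb − Ps = 3.)
Burden on consumers: 0.6; on suppliers: 2.4. (They sum to 3.)

Consumers bear 0.6 per dose; suppliers bear 2.4 per dose.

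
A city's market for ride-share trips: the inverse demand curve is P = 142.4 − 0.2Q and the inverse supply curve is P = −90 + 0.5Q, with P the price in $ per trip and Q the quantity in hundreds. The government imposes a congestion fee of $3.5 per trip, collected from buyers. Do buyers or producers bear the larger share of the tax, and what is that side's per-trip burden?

Producers bear the larger share: $2.5 per trip.

Inverting to Q(P) form: Qd = 712 − 5P; Qs = 2P + 180.
Without the tax, 712 − 5P = 2P + 180 gives 7P = 532, so P* = $76 and Q* = 332.
With the tax collected from buyers, demand (in seller-price terms) shifts: Qd = 712 − 5(P + 3.5).
Solving gives Q = 327 with buyers paying $77 and producers receiving $73.5 (the $3.5 wedge).
Per-trip burden: buyers $1, producers $2.5.
Producers take the larger share because supply is less price-elastic here (demand slope 5 vs supply slope 2).
The less price-elastic side of the market bears the larger share of a per-unit tax.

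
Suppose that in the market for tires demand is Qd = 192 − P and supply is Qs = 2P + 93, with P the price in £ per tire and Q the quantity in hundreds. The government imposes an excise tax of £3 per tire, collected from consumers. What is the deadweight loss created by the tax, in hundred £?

Deadweight loss = £3 hundred.

Without the tax, 192 − P = 2P + 93 gives 3P = 99, so P* = £33 and Q* = 159.
With the tax collected from consumers, demand (in seller-price terms) shifts: Qd = 192 − (P + 3).
Solving gives Q = 157 with consumers paying £35 and sellers receiving £32 (the £3 wedge).
Quantity falls by |ΔQ| = |159 − 157| = 2.
DWL = ½ · t · |ΔQ| = ½ · 3 · 2 = £3.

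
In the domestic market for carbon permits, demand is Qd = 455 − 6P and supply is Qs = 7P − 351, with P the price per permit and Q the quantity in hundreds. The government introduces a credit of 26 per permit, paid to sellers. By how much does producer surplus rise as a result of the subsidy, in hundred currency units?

Producer surplus rises by 1500 hundred.

Without the subsidy, 455 − 6P = 7P − 351 gives 13P = 806, so P* = 62 and Q* = 83.
With a per-unit subsidy paid to sellers, each receives P + 26 per unit sold, so supply becomes Qs = 7(P + 26) − 351.
Solving gives Q = 167 with consumers paying 48 and sellers receiving 74 (the 26 wedge).
ΔPS is the trapezoid between Q = 167 and Q = 83 of height 12: ½ · (83 + 167) · 12 = 1500.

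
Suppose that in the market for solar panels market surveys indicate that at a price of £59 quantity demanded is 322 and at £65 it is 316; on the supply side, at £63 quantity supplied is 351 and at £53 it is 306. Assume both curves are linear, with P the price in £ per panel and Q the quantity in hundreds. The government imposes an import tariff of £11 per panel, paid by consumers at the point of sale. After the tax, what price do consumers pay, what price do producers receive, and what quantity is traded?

Demand slope: (316 − 322)/(65 − 59) = -1, so Qd = 381 − P.
Supply slope: (306 − 351)/(53 − 63) = 4.5, so Qs = 4.5P + 67.5.
Before the tax: set 381 − P = 4.5P + 67.5 → P* = £57, Q* = 324.
With the tax collected from consumers, demand (in seller-price terms) shifts: Qd = 381 − (P + 11).
New equilibrium: consumers pay £66, producers receive £55, Q = 315. (Wedge: Pb − Ps = 11.)
The less price-elastic side of the market bears the larger share of a per-unit tax.

Consumers pay £66; producers receive £55; quantity = 315.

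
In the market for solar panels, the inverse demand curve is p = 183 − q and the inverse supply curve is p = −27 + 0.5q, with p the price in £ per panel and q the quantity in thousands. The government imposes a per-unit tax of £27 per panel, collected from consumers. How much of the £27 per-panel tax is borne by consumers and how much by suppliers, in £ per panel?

Consumers bear £18 per panel; suppliers bear £9 per panel.

Rewrite in direct form: qd = 183 − p and qs = 2p + 54.
Before the tax: set 183 − p = 2p + 54 → p* = £43, q* = 140.
With the tax collected from consumers, demand (in seller-price terms) shifts: qd = 183 − (p + 27).
New equilibrium: consumers pay £61, suppliers receive £34, q = 122. (Wedge: pb − ps = 27.)
Burden on consumers: £18; on suppliers: £9. (They sum to £27.)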